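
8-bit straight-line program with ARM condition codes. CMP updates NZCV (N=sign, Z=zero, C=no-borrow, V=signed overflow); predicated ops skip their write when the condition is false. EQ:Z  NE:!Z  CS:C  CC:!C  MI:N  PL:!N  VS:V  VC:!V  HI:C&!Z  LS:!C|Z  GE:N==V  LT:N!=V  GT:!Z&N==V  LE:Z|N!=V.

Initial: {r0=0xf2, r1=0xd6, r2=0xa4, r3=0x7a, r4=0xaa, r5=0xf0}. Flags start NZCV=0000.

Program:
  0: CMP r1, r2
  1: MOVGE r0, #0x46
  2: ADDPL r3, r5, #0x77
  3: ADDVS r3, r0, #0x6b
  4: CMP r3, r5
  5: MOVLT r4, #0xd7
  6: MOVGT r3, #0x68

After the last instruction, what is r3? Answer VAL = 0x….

VAL = 0x68

[0] flags=0010 → (cmp)
[1] flags=0010 GE?T → r0=0x46
[2] flags=0010 PL?T → r3=0x67
[3] flags=0010 VS?F → skip
[4] flags=0000 → (cmp)
[5] flags=0000 LT?F → skip
[6] flags=0000 GT?T → r3=0x68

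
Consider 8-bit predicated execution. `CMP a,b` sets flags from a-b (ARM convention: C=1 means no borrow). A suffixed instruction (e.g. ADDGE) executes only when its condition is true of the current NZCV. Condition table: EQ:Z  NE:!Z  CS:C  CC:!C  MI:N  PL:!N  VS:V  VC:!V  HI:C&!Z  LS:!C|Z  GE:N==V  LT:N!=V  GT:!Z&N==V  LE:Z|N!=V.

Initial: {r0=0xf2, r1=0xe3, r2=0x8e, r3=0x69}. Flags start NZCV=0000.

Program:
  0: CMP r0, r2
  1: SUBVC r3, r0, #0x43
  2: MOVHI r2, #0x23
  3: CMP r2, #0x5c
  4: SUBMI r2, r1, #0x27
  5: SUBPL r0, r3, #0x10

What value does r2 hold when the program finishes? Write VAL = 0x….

[0] flags=0010 → (cmp)
[1] flags=0010 VC?T → r3=0xaf
[2] flags=0010 HI?T → r2=0x23
[3] flags=1000 → (cmp)
[4] flags=1000 MI?T → r2=0xbc
[5] flags=1000 PL?F → skip

VAL = 0xbc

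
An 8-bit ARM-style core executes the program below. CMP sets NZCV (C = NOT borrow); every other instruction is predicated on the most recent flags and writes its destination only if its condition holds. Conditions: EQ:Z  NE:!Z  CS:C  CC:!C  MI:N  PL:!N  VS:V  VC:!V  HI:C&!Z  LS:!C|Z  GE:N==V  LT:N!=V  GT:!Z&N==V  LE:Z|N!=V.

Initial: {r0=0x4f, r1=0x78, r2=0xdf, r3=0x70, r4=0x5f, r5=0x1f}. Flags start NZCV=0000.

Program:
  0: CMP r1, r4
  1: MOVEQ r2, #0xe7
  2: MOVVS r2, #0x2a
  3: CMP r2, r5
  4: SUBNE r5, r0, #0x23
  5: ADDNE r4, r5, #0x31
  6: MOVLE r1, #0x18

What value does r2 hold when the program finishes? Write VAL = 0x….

VAL = 0xdf

0: ✓ CMP  NZCV=0010
1: · MOVEQ
2: · MOVVS
3: ✓ CMP  NZCV=1010
4: ✓ SUBNE  r5←0x2c
5: ✓ ADDNE  r4←0x5d
6: ✓ MOVLE  r1←0x18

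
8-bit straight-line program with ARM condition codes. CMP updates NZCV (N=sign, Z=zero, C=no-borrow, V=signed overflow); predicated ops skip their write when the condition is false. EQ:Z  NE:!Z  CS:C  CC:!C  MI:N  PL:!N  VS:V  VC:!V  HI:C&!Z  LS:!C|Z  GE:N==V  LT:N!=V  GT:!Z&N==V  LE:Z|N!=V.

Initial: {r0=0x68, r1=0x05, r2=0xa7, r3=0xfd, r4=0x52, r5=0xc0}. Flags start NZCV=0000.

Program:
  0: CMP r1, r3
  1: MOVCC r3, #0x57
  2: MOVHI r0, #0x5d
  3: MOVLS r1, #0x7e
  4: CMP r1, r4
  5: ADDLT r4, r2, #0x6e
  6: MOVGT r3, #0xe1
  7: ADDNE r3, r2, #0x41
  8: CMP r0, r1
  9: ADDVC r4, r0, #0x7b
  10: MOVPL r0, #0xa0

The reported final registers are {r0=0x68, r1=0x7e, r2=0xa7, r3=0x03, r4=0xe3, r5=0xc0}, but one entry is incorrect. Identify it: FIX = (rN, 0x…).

FIX = (r3, 0xe8)

[0] flags=0000 → (cmp)
[1] flags=0000 CC?T → r3=0x57
[2] flags=0000 HI?F → skip
[3] flags=0000 LS?T → r1=0x7e
[4] flags=0010 → (cmp)
[5] flags=0010 LT?F → skip
[6] flags=0010 GT?T → r3=0xe1
[7] flags=0010 NE?T → r3=0xe8
[8] flags=1000 → (cmp)
[9] flags=1000 VC?T → r4=0xe3
[10] flags=1000 PL?F → skip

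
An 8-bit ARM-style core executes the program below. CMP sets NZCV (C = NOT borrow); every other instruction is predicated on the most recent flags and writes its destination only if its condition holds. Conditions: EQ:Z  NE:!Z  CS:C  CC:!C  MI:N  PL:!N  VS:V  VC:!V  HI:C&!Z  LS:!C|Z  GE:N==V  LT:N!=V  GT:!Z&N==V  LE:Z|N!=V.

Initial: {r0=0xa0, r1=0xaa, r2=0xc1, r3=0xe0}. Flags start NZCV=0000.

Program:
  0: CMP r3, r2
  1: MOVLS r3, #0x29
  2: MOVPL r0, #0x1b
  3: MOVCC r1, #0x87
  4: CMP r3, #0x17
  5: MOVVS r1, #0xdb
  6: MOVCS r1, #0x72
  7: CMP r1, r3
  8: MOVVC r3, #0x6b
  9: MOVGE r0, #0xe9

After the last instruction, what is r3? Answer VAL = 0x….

[0] flags=0010 → (cmp)
[1] flags=0010 LS?F → skip
[2] flags=0010 PL?T → r0=0x1b
[3] flags=0010 CC?F → skip
[4] flags=1010 → (cmp)
[5] flags=1010 VS?F → skip
[6] flags=1010 CS?T → r1=0x72
[7] flags=1001 → (cmp)
[8] flags=1001 VC?F → skip
[9] flags=1001 GE?T → r0=0xe9

VAL = 0xe0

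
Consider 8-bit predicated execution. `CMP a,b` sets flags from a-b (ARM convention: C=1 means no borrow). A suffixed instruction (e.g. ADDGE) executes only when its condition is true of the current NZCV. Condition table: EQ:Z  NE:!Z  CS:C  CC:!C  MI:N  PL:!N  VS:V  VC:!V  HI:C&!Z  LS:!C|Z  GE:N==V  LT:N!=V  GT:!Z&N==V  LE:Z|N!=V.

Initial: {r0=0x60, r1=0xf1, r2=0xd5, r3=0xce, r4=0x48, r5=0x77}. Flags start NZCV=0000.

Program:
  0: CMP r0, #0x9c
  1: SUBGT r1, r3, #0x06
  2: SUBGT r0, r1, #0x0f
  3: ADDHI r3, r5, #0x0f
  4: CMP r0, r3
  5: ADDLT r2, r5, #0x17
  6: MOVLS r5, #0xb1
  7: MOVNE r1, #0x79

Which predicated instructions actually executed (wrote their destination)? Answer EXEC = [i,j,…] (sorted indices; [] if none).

EXEC = [1,2,5,6,7]

[0] flags=1001 → (cmp)
[1] flags=1001 GT?T → r1=0xc8
[2] flags=1001 GT?T → r0=0xb9
[3] flags=1001 HI?F → skip
[4] flags=1000 → (cmp)
[5] flags=1000 LT?T → r2=0x8e
[6] flags=1000 LS?T → r5=0xb1
[7] flags=1000 NE?T → r1=0x79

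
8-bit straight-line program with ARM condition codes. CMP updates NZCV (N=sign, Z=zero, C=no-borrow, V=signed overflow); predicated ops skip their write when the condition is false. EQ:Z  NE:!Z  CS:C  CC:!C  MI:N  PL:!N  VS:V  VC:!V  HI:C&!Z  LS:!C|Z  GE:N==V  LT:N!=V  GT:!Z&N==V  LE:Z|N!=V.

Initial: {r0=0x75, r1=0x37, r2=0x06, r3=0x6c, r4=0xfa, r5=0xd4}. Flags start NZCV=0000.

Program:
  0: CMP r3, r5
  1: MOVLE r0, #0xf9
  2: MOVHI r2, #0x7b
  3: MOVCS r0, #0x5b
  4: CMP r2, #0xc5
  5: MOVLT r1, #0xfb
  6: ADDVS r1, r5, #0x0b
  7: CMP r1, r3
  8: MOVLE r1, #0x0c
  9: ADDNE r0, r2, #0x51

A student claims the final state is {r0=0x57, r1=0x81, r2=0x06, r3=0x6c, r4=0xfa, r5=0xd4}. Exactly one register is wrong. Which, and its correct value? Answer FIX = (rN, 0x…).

0: ✓ CMP  NZCV=1001
1: · MOVLE
2: · MOVHI
3: · MOVCS
4: ✓ CMP  NZCV=0000
5: · MOVLT
6: · ADDVS
7: ✓ CMP  NZCV=1000
8: ✓ MOVLE  r1←0x0c
9: ✓ ADDNE  r0←0x57

FIX = (r1, 0x0c)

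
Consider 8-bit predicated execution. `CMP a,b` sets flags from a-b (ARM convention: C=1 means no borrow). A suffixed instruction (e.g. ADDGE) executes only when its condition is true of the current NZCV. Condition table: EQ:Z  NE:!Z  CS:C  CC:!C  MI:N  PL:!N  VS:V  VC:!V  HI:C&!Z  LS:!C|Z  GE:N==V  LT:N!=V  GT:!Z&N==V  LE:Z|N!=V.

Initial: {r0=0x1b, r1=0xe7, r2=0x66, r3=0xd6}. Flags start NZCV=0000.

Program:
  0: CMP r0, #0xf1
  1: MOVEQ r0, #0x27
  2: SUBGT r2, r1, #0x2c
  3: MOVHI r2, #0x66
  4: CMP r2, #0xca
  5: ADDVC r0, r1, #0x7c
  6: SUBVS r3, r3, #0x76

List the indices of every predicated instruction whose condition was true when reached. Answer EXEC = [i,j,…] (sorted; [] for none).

[0] flags=0000 → (cmp)
[1] flags=0000 EQ?F → skip
[2] flags=0000 GT?T → r2=0xbb
[3] flags=0000 HI?F → skip
[4] flags=1000 → (cmp)
[5] flags=1000 VC?T → r0=0x63
[6] flags=1000 VS?F → skip

EXEC = [2,5]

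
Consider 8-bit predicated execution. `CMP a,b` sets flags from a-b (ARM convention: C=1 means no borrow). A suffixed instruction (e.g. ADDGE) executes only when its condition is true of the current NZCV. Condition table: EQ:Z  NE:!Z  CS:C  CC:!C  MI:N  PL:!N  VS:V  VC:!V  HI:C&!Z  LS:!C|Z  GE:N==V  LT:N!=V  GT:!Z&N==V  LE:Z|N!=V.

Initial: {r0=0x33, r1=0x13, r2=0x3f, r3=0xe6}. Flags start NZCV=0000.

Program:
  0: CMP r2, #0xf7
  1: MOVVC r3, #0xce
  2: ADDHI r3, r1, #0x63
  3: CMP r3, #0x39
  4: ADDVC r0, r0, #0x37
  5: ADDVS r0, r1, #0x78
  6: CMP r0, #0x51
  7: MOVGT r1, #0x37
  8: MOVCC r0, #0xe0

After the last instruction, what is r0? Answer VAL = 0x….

[0] flags=0000 → (cmp)
[1] flags=0000 VC?T → r3=0xce
[2] flags=0000 HI?F → skip
[3] flags=1010 → (cmp)
[4] flags=1010 VC?T → r0=0x6a
[5] flags=1010 VS?F → skip
[6] flags=0010 → (cmp)
[7] flags=0010 GT?T → r1=0x37
[8] flags=0010 CC?F → skip

VAL = 0x6a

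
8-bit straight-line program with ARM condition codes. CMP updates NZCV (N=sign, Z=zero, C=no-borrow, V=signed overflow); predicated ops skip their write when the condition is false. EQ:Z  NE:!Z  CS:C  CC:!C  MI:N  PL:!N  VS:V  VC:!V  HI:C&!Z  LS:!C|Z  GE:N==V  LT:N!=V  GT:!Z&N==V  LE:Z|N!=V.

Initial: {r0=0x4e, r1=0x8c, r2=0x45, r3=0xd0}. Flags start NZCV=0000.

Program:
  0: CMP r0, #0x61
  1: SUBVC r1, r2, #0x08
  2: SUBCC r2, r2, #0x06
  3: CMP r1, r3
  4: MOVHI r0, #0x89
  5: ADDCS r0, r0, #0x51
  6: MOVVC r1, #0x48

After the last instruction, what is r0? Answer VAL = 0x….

VAL = 0x4e

0: ✓ CMP  NZCV=1000
1: ✓ SUBVC  r1←0x3d
2: ✓ SUBCC  r2←0x3f
3: ✓ CMP  NZCV=0000
4: · MOVHI
5: · ADDCS
6: ✓ MOVVC  r1←0x48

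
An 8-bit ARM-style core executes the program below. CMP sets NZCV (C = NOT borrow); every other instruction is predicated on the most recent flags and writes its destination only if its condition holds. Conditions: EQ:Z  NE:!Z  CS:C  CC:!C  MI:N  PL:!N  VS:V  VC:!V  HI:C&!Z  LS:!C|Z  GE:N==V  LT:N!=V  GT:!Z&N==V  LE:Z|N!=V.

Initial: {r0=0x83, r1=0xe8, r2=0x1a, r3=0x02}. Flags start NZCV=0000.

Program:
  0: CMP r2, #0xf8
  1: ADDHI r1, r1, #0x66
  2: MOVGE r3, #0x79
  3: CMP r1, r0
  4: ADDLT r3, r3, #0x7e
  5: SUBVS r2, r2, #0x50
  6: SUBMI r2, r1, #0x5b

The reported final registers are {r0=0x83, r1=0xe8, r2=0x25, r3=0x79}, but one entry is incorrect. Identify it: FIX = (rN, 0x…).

0: ✓ CMP  NZCV=0000
1: · ADDHI
2: ✓ MOVGE  r3←0x79
3: ✓ CMP  NZCV=0010
4: · ADDLT
5: · SUBVS
6: · SUBMI

FIX = (r2, 0x1a)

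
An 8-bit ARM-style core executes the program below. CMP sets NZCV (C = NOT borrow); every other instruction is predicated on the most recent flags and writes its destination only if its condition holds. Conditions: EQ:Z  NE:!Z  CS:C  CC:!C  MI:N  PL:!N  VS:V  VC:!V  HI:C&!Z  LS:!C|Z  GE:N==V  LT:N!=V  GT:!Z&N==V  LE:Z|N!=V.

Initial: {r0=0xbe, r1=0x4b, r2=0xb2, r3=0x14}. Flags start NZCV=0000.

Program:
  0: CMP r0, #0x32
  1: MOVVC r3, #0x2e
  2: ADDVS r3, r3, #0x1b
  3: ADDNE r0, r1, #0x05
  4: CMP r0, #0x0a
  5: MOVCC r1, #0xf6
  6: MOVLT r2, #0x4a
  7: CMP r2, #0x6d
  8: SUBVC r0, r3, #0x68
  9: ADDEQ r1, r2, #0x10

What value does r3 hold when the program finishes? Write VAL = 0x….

0: ✓ CMP  NZCV=1010
1: ✓ MOVVC  r3←0x2e
2: · ADDVS
3: ✓ ADDNE  r0←0x50
4: ✓ CMP  NZCV=0010
5: · MOVCC
6: · MOVLT
7: ✓ CMP  NZCV=0011
8: · SUBVC
9: · ADDEQ

VAL = 0x2e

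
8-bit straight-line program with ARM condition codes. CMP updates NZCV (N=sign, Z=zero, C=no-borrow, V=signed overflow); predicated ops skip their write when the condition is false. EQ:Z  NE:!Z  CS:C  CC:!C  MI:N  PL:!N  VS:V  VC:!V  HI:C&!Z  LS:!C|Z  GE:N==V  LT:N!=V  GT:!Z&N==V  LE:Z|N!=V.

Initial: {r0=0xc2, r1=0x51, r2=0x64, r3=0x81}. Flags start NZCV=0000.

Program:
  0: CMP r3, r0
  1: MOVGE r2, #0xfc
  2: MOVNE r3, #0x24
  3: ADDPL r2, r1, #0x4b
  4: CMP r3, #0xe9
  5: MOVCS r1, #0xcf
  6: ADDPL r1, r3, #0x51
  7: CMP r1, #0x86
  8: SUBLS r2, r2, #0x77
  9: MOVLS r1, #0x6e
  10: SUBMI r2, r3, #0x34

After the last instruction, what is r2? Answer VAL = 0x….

0: ✓ CMP  NZCV=1000
1: · MOVGE
2: ✓ MOVNE  r3←0x24
3: · ADDPL
4: ✓ CMP  NZCV=0000
5: · MOVCS
6: ✓ ADDPL  r1←0x75
7: ✓ CMP  NZCV=1001
8: ✓ SUBLS  r2←0xed
9: ✓ MOVLS  r1←0x6e
10: ✓ SUBMI  r2←0xf0

VAL = 0xf0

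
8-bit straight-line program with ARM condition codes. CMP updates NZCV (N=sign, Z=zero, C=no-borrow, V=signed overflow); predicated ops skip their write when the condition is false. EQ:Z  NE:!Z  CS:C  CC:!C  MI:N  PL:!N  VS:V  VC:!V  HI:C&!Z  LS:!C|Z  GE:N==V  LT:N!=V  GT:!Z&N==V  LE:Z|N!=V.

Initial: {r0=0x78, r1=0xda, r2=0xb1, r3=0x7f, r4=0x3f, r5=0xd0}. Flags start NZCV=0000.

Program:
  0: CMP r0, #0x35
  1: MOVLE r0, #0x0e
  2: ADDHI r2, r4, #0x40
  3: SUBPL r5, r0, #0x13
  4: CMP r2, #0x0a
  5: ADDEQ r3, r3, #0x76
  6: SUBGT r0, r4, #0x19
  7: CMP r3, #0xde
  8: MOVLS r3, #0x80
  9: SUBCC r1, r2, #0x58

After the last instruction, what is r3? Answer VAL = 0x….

VAL = 0x80

0: ✓ CMP  NZCV=0010
1: · MOVLE
2: ✓ ADDHI  r2←0x7f
3: ✓ SUBPL  r5←0x65
4: ✓ CMP  NZCV=0010
5: · ADDEQ
6: ✓ SUBGT  r0←0x26
7: ✓ CMP  NZCV=1001
8: ✓ MOVLS  r3←0x80
9: ✓ SUBCC  r1←0x27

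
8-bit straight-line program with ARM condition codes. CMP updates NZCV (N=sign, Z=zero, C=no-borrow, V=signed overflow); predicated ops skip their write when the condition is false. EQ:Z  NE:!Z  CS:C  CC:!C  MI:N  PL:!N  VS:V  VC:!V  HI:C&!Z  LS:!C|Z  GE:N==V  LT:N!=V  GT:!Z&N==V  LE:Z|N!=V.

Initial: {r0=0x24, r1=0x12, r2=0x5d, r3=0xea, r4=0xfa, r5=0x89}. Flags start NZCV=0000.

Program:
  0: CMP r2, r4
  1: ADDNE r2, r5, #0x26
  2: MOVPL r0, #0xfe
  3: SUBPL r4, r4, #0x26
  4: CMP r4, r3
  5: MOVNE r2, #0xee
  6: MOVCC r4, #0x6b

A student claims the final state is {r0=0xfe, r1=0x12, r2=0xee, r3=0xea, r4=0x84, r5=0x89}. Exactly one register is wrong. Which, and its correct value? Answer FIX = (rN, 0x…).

0: ✓ CMP  NZCV=0000
1: ✓ ADDNE  r2←0xaf
2: ✓ MOVPL  r0←0xfe
3: ✓ SUBPL  r4←0xd4
4: ✓ CMP  NZCV=1000
5: ✓ MOVNE  r2←0xee
6: ✓ MOVCC  r4←0x6b

FIX = (r4, 0x6b)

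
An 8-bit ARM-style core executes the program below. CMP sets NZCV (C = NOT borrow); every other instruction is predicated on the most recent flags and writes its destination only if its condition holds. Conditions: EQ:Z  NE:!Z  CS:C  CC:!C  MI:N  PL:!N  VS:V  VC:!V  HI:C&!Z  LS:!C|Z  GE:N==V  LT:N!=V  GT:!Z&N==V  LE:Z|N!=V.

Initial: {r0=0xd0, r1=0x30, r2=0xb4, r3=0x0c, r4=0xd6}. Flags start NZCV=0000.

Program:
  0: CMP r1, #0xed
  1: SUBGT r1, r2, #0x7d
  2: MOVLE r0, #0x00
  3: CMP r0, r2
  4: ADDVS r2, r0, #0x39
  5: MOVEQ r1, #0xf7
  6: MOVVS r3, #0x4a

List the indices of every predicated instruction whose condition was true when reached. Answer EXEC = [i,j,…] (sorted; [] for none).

0: ✓ CMP  NZCV=0000
1: ✓ SUBGT  r1←0x37
2: · MOVLE
3: ✓ CMP  NZCV=0010
4: · ADDVS
5: · MOVEQ
6: · MOVVS

EXEC = [1]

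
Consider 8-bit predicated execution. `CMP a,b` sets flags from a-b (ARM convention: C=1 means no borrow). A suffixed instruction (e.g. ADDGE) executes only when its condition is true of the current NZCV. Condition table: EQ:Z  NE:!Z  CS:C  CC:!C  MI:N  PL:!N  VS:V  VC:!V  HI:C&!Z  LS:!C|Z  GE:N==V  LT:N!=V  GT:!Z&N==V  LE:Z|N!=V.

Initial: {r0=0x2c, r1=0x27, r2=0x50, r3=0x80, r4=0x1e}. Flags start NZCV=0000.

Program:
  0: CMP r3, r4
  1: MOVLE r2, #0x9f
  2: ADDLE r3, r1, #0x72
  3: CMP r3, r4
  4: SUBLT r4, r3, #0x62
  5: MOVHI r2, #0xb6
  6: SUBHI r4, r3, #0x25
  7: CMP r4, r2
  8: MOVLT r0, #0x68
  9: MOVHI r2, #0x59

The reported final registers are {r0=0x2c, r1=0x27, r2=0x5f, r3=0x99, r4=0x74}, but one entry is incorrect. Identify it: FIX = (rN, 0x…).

FIX = (r2, 0xb6)

0: ✓ CMP  NZCV=0011
1: ✓ MOVLE  r2←0x9f
2: ✓ ADDLE  r3←0x99
3: ✓ CMP  NZCV=0011
4: ✓ SUBLT  r4←0x37
5: ✓ MOVHI  r2←0xb6
6: ✓ SUBHI  r4←0x74
7: ✓ CMP  NZCV=1001
8: · MOVLT
9: · MOVHI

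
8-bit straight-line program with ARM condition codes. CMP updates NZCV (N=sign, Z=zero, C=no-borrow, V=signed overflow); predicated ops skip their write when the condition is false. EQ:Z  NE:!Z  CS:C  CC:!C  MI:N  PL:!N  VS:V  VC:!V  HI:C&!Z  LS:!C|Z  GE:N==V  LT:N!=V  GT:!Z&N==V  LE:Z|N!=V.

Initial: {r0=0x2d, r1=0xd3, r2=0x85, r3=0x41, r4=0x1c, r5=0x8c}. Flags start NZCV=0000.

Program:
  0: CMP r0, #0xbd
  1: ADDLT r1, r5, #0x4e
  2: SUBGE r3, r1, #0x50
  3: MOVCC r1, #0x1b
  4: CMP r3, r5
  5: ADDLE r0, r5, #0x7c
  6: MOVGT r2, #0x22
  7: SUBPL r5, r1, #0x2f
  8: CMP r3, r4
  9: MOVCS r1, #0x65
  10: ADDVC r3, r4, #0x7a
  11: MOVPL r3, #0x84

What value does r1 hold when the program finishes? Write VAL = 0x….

VAL = 0x65

0: ✓ CMP  NZCV=0000
1: · ADDLT
2: ✓ SUBGE  r3←0x83
3: ✓ MOVCC  r1←0x1b
4: ✓ CMP  NZCV=1000
5: ✓ ADDLE  r0←0x08
6: · MOVGT
7: · SUBPL
8: ✓ CMP  NZCV=0011
9: ✓ MOVCS  r1←0x65
10: · ADDVC
11: ✓ MOVPL  r3←0x84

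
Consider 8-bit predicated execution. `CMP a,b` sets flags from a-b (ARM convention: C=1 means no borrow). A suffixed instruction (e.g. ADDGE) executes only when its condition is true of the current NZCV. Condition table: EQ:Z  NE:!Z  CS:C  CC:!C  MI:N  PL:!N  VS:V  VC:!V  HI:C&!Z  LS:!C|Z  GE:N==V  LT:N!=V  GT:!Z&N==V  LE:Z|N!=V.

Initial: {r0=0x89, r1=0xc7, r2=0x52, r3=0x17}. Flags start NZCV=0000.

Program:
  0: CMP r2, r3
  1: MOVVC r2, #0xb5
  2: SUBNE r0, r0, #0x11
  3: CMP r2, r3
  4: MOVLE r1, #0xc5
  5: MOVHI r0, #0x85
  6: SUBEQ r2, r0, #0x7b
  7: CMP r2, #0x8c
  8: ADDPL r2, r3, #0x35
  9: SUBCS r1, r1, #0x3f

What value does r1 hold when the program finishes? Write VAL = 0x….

0: ✓ CMP  NZCV=0010
1: ✓ MOVVC  r2←0xb5
2: ✓ SUBNE  r0←0x78
3: ✓ CMP  NZCV=1010
4: ✓ MOVLE  r1←0xc5
5: ✓ MOVHI  r0←0x85
6: · SUBEQ
7: ✓ CMP  NZCV=0010
8: ✓ ADDPL  r2←0x4c
9: ✓ SUBCS  r1←0x86

VAL = 0x86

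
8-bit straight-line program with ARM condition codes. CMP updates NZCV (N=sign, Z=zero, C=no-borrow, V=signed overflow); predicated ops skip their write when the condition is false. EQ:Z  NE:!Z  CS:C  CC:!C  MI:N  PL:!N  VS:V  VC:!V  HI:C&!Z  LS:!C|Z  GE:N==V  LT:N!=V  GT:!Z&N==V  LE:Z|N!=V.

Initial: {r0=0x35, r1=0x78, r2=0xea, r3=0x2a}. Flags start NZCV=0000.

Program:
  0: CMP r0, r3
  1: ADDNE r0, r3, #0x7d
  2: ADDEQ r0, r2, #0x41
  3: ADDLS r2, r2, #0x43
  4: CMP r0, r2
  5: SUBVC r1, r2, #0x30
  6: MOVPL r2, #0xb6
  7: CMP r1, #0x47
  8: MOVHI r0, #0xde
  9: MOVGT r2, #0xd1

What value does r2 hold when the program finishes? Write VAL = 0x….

VAL = 0xea

0: ✓ CMP  NZCV=0010
1: ✓ ADDNE  r0←0xa7
2: · ADDEQ
3: · ADDLS
4: ✓ CMP  NZCV=1000
5: ✓ SUBVC  r1←0xba
6: · MOVPL
7: ✓ CMP  NZCV=0011
8: ✓ MOVHI  r0←0xde
9: · MOVGT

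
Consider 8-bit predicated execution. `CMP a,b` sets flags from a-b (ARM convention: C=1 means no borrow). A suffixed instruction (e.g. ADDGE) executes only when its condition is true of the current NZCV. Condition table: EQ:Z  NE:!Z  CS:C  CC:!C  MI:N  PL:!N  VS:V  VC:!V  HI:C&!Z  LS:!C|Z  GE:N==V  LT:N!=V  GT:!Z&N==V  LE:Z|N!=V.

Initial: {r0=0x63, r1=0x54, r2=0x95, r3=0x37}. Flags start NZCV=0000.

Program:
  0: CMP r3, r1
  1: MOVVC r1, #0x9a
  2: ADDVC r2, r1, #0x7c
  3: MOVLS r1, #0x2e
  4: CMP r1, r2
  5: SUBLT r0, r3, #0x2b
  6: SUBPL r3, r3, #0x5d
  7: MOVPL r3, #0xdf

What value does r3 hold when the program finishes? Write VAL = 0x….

0: ✓ CMP  NZCV=1000
1: ✓ MOVVC  r1←0x9a
2: ✓ ADDVC  r2←0x16
3: ✓ MOVLS  r1←0x2e
4: ✓ CMP  NZCV=0010
5: · SUBLT
6: ✓ SUBPL  r3←0xda
7: ✓ MOVPL  r3←0xdf

VAL = 0xdf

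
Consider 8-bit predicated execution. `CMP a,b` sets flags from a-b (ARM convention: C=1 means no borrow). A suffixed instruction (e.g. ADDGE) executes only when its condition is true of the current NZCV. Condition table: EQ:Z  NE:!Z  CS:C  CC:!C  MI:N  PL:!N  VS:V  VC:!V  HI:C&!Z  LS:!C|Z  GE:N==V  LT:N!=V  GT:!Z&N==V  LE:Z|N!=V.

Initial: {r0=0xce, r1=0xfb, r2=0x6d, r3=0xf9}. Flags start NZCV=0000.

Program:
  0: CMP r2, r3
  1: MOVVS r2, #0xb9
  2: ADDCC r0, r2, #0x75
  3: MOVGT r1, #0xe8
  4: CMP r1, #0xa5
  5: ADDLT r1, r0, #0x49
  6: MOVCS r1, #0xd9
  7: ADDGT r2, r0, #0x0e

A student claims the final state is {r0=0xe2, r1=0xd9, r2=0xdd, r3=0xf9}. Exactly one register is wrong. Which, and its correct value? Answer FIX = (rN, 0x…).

0: ✓ CMP  NZCV=0000
1: · MOVVS
2: ✓ ADDCC  r0←0xe2
3: ✓ MOVGT  r1←0xe8
4: ✓ CMP  NZCV=0010
5: · ADDLT
6: ✓ MOVCS  r1←0xd9
7: ✓ ADDGT  r2←0xf0

FIX = (r2, 0xf0)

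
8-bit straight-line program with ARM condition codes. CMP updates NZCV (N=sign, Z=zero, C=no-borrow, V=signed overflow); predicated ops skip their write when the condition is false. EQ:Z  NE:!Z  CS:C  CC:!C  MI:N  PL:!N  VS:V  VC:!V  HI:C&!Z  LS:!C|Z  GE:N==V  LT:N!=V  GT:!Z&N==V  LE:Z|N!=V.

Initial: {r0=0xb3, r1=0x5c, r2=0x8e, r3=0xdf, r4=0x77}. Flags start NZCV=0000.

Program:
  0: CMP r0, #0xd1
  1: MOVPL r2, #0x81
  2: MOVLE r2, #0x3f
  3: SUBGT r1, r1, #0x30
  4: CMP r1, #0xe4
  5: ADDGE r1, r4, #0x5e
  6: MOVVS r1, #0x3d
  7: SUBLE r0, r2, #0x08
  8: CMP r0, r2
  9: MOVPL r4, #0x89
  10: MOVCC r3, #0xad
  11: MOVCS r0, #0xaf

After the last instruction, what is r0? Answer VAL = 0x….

0: ✓ CMP  NZCV=1000
1: · MOVPL
2: ✓ MOVLE  r2←0x3f
3: · SUBGT
4: ✓ CMP  NZCV=0000
5: ✓ ADDGE  r1←0xd5
6: · MOVVS
7: · SUBLE
8: ✓ CMP  NZCV=0011
9: ✓ MOVPL  r4←0x89
10: · MOVCC
11: ✓ MOVCS  r0←0xaf

VAL = 0xaf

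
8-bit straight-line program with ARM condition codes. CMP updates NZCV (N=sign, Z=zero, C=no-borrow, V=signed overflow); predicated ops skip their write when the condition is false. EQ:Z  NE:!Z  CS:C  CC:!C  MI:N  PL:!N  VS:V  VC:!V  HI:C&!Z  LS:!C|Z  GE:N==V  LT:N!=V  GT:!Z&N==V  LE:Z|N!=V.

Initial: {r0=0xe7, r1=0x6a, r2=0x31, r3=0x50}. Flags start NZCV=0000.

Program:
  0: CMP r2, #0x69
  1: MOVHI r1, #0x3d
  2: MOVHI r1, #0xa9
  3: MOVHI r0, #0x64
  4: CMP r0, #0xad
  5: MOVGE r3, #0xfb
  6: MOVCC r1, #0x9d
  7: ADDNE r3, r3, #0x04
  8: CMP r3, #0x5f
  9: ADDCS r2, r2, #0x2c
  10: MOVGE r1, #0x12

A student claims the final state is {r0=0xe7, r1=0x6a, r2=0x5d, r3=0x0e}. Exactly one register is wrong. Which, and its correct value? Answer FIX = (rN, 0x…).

FIX = (r3, 0xff)

0: ✓ CMP  NZCV=1000
1: · MOVHI
2: · MOVHI
3: · MOVHI
4: ✓ CMP  NZCV=0010
5: ✓ MOVGE  r3←0xfb
6: · MOVCC
7: ✓ ADDNE  r3←0xff
8: ✓ CMP  NZCV=1010
9: ✓ ADDCS  r2←0x5d
10: · MOVGE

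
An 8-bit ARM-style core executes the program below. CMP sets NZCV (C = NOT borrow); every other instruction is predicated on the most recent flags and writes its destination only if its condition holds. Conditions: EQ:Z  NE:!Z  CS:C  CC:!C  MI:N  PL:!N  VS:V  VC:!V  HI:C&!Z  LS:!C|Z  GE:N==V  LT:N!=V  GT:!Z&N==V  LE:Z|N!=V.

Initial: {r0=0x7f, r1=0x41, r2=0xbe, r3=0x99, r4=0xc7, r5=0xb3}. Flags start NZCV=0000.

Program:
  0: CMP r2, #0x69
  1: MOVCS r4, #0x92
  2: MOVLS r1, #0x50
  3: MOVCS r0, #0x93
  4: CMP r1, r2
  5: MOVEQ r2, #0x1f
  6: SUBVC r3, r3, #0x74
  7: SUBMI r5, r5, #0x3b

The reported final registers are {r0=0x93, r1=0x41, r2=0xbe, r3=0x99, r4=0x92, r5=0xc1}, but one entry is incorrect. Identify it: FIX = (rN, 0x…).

[0] flags=0011 → (cmp)
[1] flags=0011 CS?T → r4=0x92
[2] flags=0011 LS?F → skip
[3] flags=0011 CS?T → r0=0x93
[4] flags=1001 → (cmp)
[5] flags=1001 EQ?F → skip
[6] flags=1001 VC?F → skip
[7] flags=1001 MI?T → r5=0x78

FIX = (r5, 0x78)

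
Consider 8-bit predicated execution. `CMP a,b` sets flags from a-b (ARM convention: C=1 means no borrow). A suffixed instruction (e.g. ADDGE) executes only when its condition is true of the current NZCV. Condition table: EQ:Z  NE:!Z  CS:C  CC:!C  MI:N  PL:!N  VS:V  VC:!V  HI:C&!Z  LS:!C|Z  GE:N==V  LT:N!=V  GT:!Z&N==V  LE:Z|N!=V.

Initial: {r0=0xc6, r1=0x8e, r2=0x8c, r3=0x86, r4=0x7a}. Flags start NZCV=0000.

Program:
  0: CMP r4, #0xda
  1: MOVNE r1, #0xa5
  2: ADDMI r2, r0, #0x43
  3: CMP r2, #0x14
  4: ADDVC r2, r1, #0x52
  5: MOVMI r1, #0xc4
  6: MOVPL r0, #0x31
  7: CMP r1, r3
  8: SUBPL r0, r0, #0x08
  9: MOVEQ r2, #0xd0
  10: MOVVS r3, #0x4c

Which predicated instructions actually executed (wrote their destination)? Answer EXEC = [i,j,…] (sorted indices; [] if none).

[0] flags=1001 → (cmp)
[1] flags=1001 NE?T → r1=0xa5
[2] flags=1001 MI?T → r2=0x09
[3] flags=1000 → (cmp)
[4] flags=1000 VC?T → r2=0xf7
[5] flags=1000 MI?T → r1=0xc4
[6] flags=1000 PL?F → skip
[7] flags=0010 → (cmp)
[8] flags=0010 PL?T → r0=0xbe
[9] flags=0010 EQ?F → skip
[10] flags=0010 VS?F → skip

EXEC = [1,2,4,5,8]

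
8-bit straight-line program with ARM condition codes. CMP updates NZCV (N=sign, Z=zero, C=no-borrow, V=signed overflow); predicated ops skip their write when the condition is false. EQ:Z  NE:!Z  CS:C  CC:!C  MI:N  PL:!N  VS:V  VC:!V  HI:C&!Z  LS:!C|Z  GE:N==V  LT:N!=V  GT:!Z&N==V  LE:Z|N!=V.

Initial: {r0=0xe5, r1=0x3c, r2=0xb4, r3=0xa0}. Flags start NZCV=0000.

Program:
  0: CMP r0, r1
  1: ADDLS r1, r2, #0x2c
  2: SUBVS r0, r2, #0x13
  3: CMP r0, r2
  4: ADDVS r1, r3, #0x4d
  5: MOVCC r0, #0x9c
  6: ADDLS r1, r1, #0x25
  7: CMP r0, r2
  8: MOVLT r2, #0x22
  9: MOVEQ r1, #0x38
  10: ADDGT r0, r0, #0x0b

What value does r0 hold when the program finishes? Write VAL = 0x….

[0] flags=1010 → (cmp)
[1] flags=1010 LS?F → skip
[2] flags=1010 VS?F → skip
[3] flags=0010 → (cmp)
[4] flags=0010 VS?F → skip
[5] flags=0010 CC?F → skip
[6] flags=0010 LS?F → skip
[7] flags=0010 → (cmp)
[8] flags=0010 LT?F → skip
[9] flags=0010 EQ?F → skip
[10] flags=0010 GT?T → r0=0xf0

VAL = 0xf0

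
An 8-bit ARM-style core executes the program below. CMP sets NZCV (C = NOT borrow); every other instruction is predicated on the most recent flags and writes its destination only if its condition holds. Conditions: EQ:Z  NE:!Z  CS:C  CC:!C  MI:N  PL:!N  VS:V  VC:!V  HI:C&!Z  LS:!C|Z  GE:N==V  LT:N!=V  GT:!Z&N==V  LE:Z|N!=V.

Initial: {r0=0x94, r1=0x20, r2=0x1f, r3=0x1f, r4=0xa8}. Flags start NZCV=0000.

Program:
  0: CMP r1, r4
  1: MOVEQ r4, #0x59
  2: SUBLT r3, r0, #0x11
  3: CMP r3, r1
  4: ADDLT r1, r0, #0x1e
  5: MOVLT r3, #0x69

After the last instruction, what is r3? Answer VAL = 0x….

0: ✓ CMP  NZCV=0000
1: · MOVEQ
2: · SUBLT
3: ✓ CMP  NZCV=1000
4: ✓ ADDLT  r1←0xb2
5: ✓ MOVLT  r3←0x69

VAL = 0x69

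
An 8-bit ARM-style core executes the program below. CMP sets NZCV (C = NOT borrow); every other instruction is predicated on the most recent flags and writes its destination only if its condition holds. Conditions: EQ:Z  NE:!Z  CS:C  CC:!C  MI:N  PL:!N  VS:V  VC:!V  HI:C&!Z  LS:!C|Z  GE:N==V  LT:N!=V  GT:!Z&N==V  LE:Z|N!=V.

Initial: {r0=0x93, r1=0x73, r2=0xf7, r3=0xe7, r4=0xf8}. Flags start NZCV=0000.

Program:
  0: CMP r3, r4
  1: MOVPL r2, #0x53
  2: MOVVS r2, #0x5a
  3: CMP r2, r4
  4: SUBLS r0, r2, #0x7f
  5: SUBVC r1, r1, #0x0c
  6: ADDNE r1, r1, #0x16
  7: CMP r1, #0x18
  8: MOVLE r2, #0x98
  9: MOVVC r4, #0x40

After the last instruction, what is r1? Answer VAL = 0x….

[0] flags=1000 → (cmp)
[1] flags=1000 PL?F → skip
[2] flags=1000 VS?F → skip
[3] flags=1000 → (cmp)
[4] flags=1000 LS?T → r0=0x78
[5] flags=1000 VC?T → r1=0x67
[6] flags=1000 NE?T → r1=0x7d
[7] flags=0010 → (cmp)
[8] flags=0010 LE?F → skip
[9] flags=0010 VC?T → r4=0x40

VAL = 0x7d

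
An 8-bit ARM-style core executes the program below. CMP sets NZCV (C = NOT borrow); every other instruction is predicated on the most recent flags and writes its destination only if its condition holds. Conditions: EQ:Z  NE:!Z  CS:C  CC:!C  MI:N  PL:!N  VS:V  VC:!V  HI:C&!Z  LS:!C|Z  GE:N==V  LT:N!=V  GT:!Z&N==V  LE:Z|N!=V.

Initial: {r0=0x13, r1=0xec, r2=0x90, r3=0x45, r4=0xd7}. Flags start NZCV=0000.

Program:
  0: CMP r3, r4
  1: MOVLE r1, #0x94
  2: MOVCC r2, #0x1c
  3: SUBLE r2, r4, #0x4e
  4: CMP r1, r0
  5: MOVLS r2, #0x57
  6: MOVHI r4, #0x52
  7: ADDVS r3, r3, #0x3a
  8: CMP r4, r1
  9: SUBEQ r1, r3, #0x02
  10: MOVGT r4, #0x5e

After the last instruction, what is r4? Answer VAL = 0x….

0: ✓ CMP  NZCV=0000
1: · MOVLE
2: ✓ MOVCC  r2←0x1c
3: · SUBLE
4: ✓ CMP  NZCV=1010
5: · MOVLS
6: ✓ MOVHI  r4←0x52
7: · ADDVS
8: ✓ CMP  NZCV=0000
9: · SUBEQ
10: ✓ MOVGT  r4←0x5e

VAL = 0x5e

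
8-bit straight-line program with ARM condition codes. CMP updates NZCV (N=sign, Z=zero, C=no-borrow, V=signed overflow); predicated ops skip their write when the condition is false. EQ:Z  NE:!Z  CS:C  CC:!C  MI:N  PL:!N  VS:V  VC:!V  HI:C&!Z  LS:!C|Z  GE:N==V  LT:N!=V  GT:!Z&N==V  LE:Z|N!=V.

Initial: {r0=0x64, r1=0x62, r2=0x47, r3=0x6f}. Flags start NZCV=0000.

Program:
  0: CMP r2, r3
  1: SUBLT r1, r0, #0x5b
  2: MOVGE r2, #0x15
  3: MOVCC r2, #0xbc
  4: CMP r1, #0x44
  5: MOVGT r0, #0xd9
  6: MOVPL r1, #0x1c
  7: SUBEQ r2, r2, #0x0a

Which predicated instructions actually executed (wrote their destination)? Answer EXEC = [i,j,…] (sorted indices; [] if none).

[0] flags=1000 → (cmp)
[1] flags=1000 LT?T → r1=0x09
[2] flags=1000 GE?F → skip
[3] flags=1000 CC?T → r2=0xbc
[4] flags=1000 → (cmp)
[5] flags=1000 GT?F → skip
[6] flags=1000 PL?F → skip
[7] flags=1000 EQ?F → skip

EXEC = [1,3]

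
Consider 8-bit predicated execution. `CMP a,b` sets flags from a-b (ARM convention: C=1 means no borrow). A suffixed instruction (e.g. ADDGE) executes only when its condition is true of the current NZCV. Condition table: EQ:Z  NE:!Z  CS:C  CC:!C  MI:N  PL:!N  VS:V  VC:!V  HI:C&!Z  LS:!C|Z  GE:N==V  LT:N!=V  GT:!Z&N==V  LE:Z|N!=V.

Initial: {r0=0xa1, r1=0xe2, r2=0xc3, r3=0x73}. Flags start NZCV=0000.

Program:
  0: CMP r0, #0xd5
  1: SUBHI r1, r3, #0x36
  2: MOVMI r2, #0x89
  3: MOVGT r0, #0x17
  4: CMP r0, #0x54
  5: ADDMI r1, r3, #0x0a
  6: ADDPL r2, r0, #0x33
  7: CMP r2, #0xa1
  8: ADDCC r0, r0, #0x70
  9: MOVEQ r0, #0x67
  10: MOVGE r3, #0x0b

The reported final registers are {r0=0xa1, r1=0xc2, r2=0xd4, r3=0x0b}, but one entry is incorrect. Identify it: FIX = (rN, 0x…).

FIX = (r1, 0xe2)

[0] flags=1000 → (cmp)
[1] flags=1000 HI?F → skip
[2] flags=1000 MI?T → r2=0x89
[3] flags=1000 GT?F → skip
[4] flags=0011 → (cmp)
[5] flags=0011 MI?F → skip
[6] flags=0011 PL?T → r2=0xd4
[7] flags=0010 → (cmp)
[8] flags=0010 CC?F → skip
[9] flags=0010 EQ?F → skip
[10] flags=0010 GE?T → r3=0x0b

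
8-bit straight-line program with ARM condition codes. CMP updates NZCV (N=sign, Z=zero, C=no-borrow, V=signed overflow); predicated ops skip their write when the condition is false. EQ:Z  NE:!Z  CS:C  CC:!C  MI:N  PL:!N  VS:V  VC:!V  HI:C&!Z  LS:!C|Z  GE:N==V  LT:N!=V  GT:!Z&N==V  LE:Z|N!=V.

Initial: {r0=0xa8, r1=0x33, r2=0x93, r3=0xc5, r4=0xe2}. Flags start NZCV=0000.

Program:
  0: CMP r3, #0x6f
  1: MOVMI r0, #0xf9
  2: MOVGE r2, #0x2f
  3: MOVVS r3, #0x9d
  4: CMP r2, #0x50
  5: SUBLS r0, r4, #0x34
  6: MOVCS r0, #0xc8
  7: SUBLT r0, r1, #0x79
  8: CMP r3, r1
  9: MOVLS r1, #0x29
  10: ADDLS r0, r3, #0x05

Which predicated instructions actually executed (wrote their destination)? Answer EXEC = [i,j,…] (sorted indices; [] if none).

EXEC = [3,6,7]

[0] flags=0011 → (cmp)
[1] flags=0011 MI?F → skip
[2] flags=0011 GE?F → skip
[3] flags=0011 VS?T → r3=0x9d
[4] flags=0011 → (cmp)
[5] flags=0011 LS?F → skip
[6] flags=0011 CS?T → r0=0xc8
[7] flags=0011 LT?T → r0=0xba
[8] flags=0011 → (cmp)
[9] flags=0011 LS?F → skip
[10] flags=0011 LS?F → skip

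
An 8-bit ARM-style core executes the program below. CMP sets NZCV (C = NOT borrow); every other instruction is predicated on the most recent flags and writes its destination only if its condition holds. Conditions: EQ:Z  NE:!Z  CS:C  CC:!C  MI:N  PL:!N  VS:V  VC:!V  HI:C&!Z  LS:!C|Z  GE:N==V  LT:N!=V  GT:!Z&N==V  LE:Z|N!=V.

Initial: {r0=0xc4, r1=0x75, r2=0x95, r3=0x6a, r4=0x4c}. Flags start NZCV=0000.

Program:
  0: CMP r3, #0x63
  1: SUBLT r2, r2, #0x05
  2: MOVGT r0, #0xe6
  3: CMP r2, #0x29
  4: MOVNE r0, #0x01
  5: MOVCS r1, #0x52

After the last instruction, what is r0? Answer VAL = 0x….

0: ✓ CMP  NZCV=0010
1: · SUBLT
2: ✓ MOVGT  r0←0xe6
3: ✓ CMP  NZCV=0011
4: ✓ MOVNE  r0←0x01
5: ✓ MOVCS  r1←0x52

VAL = 0x01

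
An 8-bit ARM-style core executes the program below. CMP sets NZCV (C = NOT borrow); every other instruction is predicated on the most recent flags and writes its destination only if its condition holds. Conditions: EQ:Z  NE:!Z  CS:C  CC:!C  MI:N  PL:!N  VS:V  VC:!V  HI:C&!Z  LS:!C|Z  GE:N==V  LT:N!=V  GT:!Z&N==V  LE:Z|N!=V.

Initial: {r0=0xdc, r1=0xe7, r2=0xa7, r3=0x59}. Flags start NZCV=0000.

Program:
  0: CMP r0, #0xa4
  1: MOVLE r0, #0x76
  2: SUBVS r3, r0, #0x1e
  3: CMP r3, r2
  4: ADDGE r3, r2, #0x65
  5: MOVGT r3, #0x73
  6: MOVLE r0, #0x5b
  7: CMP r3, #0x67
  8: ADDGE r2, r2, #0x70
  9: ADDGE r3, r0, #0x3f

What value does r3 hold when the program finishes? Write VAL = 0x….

VAL = 0x1b

0: ✓ CMP  NZCV=0010
1: · MOVLE
2: · SUBVS
3: ✓ CMP  NZCV=1001
4: ✓ ADDGE  r3←0x0c
5: ✓ MOVGT  r3←0x73
6: · MOVLE
7: ✓ CMP  NZCV=0010
8: ✓ ADDGE  r2←0x17
9: ✓ ADDGE  r3←0x1b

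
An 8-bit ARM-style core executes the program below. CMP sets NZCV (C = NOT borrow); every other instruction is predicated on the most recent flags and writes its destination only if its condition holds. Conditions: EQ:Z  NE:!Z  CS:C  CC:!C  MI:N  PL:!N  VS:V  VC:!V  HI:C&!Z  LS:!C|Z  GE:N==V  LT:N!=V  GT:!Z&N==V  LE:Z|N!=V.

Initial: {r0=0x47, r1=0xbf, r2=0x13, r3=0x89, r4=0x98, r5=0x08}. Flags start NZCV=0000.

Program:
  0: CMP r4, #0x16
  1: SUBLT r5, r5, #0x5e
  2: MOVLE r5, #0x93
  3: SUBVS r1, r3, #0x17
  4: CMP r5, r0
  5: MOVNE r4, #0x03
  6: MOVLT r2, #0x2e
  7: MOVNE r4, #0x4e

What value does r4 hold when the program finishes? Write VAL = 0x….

0: ✓ CMP  NZCV=1010
1: ✓ SUBLT  r5←0xaa
2: ✓ MOVLE  r5←0x93
3: · SUBVS
4: ✓ CMP  NZCV=0011
5: ✓ MOVNE  r4←0x03
6: ✓ MOVLT  r2←0x2e
7: ✓ MOVNE  r4←0x4e

VAL = 0x4e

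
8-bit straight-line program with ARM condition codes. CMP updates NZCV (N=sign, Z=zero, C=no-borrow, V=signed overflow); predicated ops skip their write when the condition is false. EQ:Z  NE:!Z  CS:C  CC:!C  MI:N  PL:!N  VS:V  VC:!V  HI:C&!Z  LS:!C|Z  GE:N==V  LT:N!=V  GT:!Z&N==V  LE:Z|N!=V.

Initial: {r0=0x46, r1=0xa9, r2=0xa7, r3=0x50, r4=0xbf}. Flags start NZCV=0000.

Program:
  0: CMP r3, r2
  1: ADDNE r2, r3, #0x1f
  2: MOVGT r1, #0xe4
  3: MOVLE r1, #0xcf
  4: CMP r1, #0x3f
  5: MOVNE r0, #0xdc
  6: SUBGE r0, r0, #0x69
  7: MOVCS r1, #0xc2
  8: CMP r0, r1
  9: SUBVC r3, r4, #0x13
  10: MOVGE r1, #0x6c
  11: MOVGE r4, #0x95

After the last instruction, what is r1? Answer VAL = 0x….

VAL = 0x6c

0: ✓ CMP  NZCV=1001
1: ✓ ADDNE  r2←0x6f
2: ✓ MOVGT  r1←0xe4
3: · MOVLE
4: ✓ CMP  NZCV=1010
5: ✓ MOVNE  r0←0xdc
6: · SUBGE
7: ✓ MOVCS  r1←0xc2
8: ✓ CMP  NZCV=0010
9: ✓ SUBVC  r3←0xac
10: ✓ MOVGE  r1←0x6c
11: ✓ MOVGE  r4←0x95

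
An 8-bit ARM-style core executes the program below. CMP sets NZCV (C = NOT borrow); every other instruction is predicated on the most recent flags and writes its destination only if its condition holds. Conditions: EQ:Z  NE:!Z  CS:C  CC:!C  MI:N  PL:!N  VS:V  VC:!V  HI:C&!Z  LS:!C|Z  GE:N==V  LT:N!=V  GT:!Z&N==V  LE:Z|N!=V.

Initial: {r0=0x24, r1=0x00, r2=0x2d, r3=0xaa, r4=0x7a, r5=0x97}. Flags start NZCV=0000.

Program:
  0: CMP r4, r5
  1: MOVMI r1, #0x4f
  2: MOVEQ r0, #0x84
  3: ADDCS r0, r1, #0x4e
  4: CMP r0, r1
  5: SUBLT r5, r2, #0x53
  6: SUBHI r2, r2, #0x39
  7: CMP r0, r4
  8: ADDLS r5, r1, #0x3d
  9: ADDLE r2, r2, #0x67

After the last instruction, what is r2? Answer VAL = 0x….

VAL = 0x94

0: ✓ CMP  NZCV=1001
1: ✓ MOVMI  r1←0x4f
2: · MOVEQ
3: · ADDCS
4: ✓ CMP  NZCV=1000
5: ✓ SUBLT  r5←0xda
6: · SUBHI
7: ✓ CMP  NZCV=1000
8: ✓ ADDLS  r5←0x8c
9: ✓ ADDLE  r2←0x94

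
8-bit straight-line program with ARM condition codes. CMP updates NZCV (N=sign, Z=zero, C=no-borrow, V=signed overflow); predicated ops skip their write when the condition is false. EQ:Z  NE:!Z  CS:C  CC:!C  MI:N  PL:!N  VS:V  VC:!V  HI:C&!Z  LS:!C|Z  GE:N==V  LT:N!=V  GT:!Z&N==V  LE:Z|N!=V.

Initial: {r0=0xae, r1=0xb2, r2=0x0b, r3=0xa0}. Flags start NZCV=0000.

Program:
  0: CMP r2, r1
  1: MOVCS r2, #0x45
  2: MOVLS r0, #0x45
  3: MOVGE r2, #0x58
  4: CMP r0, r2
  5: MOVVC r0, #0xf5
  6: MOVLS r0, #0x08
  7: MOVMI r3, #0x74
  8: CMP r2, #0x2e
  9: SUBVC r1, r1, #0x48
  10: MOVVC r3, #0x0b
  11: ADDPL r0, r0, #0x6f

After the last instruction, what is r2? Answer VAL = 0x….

VAL = 0x58

0: ✓ CMP  NZCV=0000
1: · MOVCS
2: ✓ MOVLS  r0←0x45
3: ✓ MOVGE  r2←0x58
4: ✓ CMP  NZCV=1000
5: ✓ MOVVC  r0←0xf5
6: ✓ MOVLS  r0←0x08
7: ✓ MOVMI  r3←0x74
8: ✓ CMP  NZCV=0010
9: ✓ SUBVC  r1←0x6a
10: ✓ MOVVC  r3←0x0b
11: ✓ ADDPL  r0←0x77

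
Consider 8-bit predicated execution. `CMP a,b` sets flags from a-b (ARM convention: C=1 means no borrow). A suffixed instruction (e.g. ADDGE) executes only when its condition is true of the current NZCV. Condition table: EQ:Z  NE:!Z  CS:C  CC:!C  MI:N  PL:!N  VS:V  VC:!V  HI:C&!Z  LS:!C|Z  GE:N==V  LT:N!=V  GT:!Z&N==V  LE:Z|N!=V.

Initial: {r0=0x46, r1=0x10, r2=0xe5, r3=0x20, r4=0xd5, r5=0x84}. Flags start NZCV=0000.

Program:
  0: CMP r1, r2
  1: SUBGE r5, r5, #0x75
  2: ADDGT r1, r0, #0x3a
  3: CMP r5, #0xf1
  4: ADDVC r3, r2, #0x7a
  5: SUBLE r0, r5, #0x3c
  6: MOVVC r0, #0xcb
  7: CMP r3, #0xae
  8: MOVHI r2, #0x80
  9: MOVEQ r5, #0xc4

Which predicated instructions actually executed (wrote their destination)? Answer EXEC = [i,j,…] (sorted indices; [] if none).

0: ✓ CMP  NZCV=0000
1: ✓ SUBGE  r5←0x0f
2: ✓ ADDGT  r1←0x80
3: ✓ CMP  NZCV=0000
4: ✓ ADDVC  r3←0x5f
5: · SUBLE
6: ✓ MOVVC  r0←0xcb
7: ✓ CMP  NZCV=1001
8: · MOVHI
9: · MOVEQ

EXEC = [1,2,4,6]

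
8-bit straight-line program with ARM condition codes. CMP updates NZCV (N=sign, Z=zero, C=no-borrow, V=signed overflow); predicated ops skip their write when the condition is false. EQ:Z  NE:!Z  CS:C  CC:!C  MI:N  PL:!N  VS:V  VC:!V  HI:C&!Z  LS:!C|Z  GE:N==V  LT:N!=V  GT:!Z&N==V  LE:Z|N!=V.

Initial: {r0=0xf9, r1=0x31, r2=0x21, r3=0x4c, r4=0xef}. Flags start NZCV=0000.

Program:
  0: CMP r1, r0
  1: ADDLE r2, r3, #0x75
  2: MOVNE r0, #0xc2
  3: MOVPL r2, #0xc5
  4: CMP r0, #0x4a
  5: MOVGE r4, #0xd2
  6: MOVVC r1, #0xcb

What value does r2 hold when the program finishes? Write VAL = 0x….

VAL = 0xc5

[0] flags=0000 → (cmp)
[1] flags=0000 LE?F → skip
[2] flags=0000 NE?T → r0=0xc2
[3] flags=0000 PL?T → r2=0xc5
[4] flags=0011 → (cmp)
[5] flags=0011 GE?F → skip
[6] flags=0011 VC?F → skip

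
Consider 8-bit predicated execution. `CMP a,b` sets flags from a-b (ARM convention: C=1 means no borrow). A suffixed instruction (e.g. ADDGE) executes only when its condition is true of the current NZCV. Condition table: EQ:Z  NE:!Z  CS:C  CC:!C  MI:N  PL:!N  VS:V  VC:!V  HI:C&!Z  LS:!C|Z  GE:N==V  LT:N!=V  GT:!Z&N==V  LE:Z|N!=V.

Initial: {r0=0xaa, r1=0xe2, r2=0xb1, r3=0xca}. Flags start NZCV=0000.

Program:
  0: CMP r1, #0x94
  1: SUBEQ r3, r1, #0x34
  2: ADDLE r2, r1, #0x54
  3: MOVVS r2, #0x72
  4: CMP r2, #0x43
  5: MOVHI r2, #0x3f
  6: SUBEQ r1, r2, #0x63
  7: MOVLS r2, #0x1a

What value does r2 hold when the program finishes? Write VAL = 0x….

VAL = 0x3f

[0] flags=0010 → (cmp)
[1] flags=0010 EQ?F → skip
[2] flags=0010 LE?F → skip
[3] flags=0010 VS?F → skip
[4] flags=0011 → (cmp)
[5] flags=0011 HI?T → r2=0x3f
[6] flags=0011 EQ?F → skip
[7] flags=0011 LS?F → skip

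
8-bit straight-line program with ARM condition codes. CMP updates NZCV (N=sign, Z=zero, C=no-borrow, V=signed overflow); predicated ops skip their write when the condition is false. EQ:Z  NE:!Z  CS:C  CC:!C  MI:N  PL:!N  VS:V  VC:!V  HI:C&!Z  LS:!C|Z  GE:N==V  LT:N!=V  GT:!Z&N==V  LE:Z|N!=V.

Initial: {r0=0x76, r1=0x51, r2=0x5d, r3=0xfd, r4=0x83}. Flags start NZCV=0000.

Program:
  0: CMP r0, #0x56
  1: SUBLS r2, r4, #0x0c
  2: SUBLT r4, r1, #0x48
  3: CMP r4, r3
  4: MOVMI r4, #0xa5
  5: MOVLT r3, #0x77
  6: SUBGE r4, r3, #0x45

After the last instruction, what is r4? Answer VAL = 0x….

0: ✓ CMP  NZCV=0010
1: · SUBLS
2: · SUBLT
3: ✓ CMP  NZCV=1000
4: ✓ MOVMI  r4←0xa5
5: ✓ MOVLT  r3←0x77
6: · SUBGE

VAL = 0xa5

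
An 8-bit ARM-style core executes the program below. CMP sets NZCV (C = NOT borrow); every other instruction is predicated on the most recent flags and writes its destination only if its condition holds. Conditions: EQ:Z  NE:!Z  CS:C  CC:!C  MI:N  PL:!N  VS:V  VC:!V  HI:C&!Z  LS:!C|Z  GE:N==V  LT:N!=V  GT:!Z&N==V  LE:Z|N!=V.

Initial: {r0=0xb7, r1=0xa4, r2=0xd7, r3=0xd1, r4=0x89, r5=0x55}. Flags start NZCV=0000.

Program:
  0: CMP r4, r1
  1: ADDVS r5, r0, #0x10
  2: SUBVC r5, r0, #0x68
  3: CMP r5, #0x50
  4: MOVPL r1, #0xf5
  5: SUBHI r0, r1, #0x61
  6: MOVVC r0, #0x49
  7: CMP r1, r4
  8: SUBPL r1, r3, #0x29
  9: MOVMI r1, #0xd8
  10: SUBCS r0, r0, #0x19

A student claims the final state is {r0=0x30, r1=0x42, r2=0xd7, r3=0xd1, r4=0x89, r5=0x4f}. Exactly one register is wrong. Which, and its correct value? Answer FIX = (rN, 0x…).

FIX = (r1, 0xa8)

[0] flags=1000 → (cmp)
[1] flags=1000 VS?F → skip
[2] flags=1000 VC?T → r5=0x4f
[3] flags=1000 → (cmp)
[4] flags=1000 PL?F → skip
[5] flags=1000 HI?F → skip
[6] flags=1000 VC?T → r0=0x49
[7] flags=0010 → (cmp)
[8] flags=0010 PL?T → r1=0xa8
[9] flags=0010 MI?F → skip
[10] flags=0010 CS?T → r0=0x30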